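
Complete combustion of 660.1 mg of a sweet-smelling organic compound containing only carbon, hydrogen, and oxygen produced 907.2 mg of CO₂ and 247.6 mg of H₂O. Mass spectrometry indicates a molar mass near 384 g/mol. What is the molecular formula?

mol C = 0.9072 g CO₂ ÷ 44.009 g/mol = 0.020614 mol
mol H = 2 × 0.2476 g H₂O ÷ 18.015 g/mol = 0.027488 mol
mass O = 0.6601 − (0.24759 + 0.027708) = 0.38480 g → mol O = 0.38480 ÷ 15.999 = 0.024051 mol
Divide by the smallest (0.020614 mol): C 1.000, H 1.333, O 1.167
Multiplying each by 6 gives whole numbers: C 6.00, H 8.00, O 7.00
Empirical formula: C6H8O7
Empirical-formula mass = 192.12 g/mol; 384 ÷ 192.12 ≈ 2, so the molecular formula is C12H16O14.

C12H16O14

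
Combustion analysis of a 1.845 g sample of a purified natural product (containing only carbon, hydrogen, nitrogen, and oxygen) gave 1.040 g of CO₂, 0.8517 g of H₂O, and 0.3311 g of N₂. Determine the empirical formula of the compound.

CH4NO3

mol C = 1.040 g CO₂ ÷ 44.009 g/mol = 0.023632 mol
mol H = 2 × 0.8517 g H₂O ÷ 18.015 g/mol = 0.094555 mol
mol N = 2 × 0.3311 g N₂ ÷ 28.014 g/mol = 0.023638 mol
mass O = 1.845 − (0.28384 + 0.095311 + 0.33110) = 1.1348 g → mol O = 1.1348 ÷ 15.999 = 0.070926 mol
Divide by the smallest (0.023632 mol): C 1.000, H 4.001, N 1.000, O 3.001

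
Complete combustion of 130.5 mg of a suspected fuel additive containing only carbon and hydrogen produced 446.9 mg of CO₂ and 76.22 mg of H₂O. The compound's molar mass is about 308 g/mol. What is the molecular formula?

mol C = 0.4469 g CO₂ ÷ 44.009 g/mol = 0.010155 mol
mol H = 2 × 0.07622 g H₂O ÷ 18.015 g/mol = 0.0084618 mol
Divide by the smallest (0.0084618 mol): C 1.200, H 1.000
Multiplying each by 5 gives whole numbers: C 6.00, H 5.00
Empirical formula: C6H5
Empirical-formula mass = 77.11 g/mol; 308 ÷ 77.11 ≈ 4, so the molecular formula is C24H20.

C24H20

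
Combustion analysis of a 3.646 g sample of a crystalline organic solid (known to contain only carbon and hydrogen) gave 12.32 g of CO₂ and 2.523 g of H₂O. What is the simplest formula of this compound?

CH

mol C = 12.32 g CO₂ ÷ 44.009 g/mol = 0.27994 mol
mol H = 2 × 2.523 g H₂O ÷ 18.015 g/mol = 0.28010 mol
Divide by the smallest (0.27994 mol): C 1.000, H 1.001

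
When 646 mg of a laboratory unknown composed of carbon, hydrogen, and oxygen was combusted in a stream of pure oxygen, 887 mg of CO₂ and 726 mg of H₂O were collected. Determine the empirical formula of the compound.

mol C = 0.887 g CO₂ ÷ 44.009 g/mol = 0.02015 mol
mol H = 2 × 0.726 g H₂O ÷ 18.015 g/mol = 0.08060 mol
mass O = 0.646 − (0.2421 + 0.08124) = 0.3227 g → mol O = 0.3227 ÷ 15.999 = 0.02017 mol
Divide by the smallest (0.02015 mol): C 1.000, H 3.999, O 1.001

CH4O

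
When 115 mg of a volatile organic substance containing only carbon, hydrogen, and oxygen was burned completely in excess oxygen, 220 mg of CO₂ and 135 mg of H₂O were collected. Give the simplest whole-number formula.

mol C = 0.220 g CO₂ ÷ 44.009 g/mol = 0.004999 mol
mol H = 2 × 0.135 g H₂O ÷ 18.015 g/mol = 0.01499 mol
mass O = 0.115 − (0.06004 + 0.01511) = 0.03985 g → mol O = 0.03985 ÷ 15.999 = 0.002491 mol
Divide by the smallest (0.002491 mol): C 2.007, H 6.017, O 1.000

C2H6O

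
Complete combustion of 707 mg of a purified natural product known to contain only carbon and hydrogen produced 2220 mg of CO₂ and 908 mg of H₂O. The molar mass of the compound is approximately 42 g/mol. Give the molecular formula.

C3H6

mol C = 2.22 g CO₂ ÷ 44.009 g/mol = 0.05044 mol
mol H = 2 × 0.908 g H₂O ÷ 18.015 g/mol = 0.1008 mol
Divide by the smallest (0.05044 mol): C 1.000, H 1.998
Empirical formula: CH2
Empirical-formula mass = 14.03 g/mol; 42 ÷ 14.03 ≈ 3, so the molecular formula is C3H6.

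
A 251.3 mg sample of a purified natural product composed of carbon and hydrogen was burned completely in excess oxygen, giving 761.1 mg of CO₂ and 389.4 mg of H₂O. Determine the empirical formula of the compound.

mol C = 0.7611 g CO₂ ÷ 44.009 g/mol = 0.017294 mol
mol H = 2 × 0.3894 g H₂O ÷ 18.015 g/mol = 0.043231 mol
Divide by the smallest (0.017294 mol): C 1.000, H 2.500
Multiplying each by 2 gives whole numbers: C 2.00, H 5.00

C2H5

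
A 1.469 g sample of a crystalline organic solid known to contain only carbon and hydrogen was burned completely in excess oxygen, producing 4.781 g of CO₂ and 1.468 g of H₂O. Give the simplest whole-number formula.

C2H3

mol C = 4.781 g CO₂ ÷ 44.009 g/mol = 0.10864 mol
mol H = 2 × 1.468 g H₂O ÷ 18.015 g/mol = 0.16298 mol
Divide by the smallest (0.10864 mol): C 1.000, H 1.500
Multiplying each by 2 gives whole numbers: C 2.00, H 3.00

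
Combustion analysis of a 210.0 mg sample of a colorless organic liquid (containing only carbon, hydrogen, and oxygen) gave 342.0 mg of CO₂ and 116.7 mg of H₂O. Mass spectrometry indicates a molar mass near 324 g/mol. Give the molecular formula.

C12H20O10

mol C = 0.3420 g CO₂ ÷ 44.009 g/mol = 0.0077711 mol
mol H = 2 × 0.1167 g H₂O ÷ 18.015 g/mol = 0.012956 mol
mass O = 0.2100 − (0.093339 + 0.013060) = 0.10360 g → mol O = 0.10360 ÷ 15.999 = 0.0064755 mol
Divide by the smallest (0.0064755 mol): C 1.200, H 2.001, O 1.000
Multiplying each by 5 gives whole numbers: C 6.00, H 10.00, O 5.00
Empirical formula: C6H10O5
Empirical-formula mass = 162.14 g/mol; 324 ÷ 162.14 ≈ 2, so the molecular formula is C12H20O10.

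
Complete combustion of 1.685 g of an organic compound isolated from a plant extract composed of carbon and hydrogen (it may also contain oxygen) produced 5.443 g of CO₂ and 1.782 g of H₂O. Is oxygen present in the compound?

no

mol C = 5.443 g CO₂ ÷ 44.009 g/mol = 0.12368 mol
mol H = 2 × 1.782 g H₂O ÷ 18.015 g/mol = 0.19784 mol
C and H together account for 1.6849 g — essentially the entire 1.685 g sample — so the compound contains no oxygen.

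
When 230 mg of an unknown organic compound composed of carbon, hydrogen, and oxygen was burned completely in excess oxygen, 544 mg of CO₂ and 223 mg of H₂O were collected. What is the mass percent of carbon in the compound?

64.6%

mol C = 0.544 g CO₂ ÷ 44.009 g/mol = 0.01236 mol
mol H = 2 × 0.223 g H₂O ÷ 18.015 g/mol = 0.02476 mol
mass O = 0.230 − (0.1485 + 0.02496) = 0.05658 g → mol O = 0.05658 ÷ 15.999 = 0.003536 mol
mass % C = 0.1485 g ÷ 0.230 g × 100%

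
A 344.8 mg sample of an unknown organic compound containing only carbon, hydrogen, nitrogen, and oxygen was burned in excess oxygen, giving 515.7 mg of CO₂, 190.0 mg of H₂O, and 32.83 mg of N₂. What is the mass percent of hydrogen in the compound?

6.17%

mol C = 0.5157 g CO₂ ÷ 44.009 g/mol = 0.011718 mol
mol H = 2 × 0.1900 g H₂O ÷ 18.015 g/mol = 0.021094 mol
mol N = 2 × 0.03283 g N₂ ÷ 28.014 g/mol = 0.0023438 mol
mass O = 0.3448 − (0.14075 + 0.021262 + 0.032830) = 0.14996 g → mol O = 0.14996 ÷ 15.999 = 0.0093732 mol
mass % H = 0.021262 g ÷ 0.3448 g × 100%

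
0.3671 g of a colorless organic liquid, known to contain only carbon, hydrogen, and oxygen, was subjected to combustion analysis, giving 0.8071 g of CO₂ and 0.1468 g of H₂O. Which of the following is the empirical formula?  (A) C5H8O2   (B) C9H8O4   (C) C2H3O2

(B) C9H8O4

mol C = 0.8071 g CO₂ ÷ 44.009 g/mol = 0.018339 mol
mol H = 2 × 0.1468 g H₂O ÷ 18.015 g/mol = 0.016298 mol
mass O = 0.3671 − (0.22027 + 0.016428) = 0.13040 g → mol O = 0.13040 ÷ 15.999 = 0.0081503 mol
Divide by the smallest (0.0081503 mol): C 2.250, H 2.000, O 1.000
Multiplying each by 4 gives whole numbers: C 9.00, H 8.00, O 4.00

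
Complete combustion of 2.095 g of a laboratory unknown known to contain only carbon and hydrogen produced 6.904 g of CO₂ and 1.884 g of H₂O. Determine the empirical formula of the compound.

C3H4

mol C = 6.904 g CO₂ ÷ 44.009 g/mol = 0.15688 mol
mol H = 2 × 1.884 g H₂O ÷ 18.015 g/mol = 0.20916 mol
Divide by the smallest (0.15688 mol): C 1.000, H 1.333
Multiplying each by 3 gives whole numbers: C 3.00, H 4.00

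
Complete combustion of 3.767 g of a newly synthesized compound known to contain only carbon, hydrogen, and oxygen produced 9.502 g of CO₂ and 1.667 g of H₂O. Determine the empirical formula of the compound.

C7H6O2

mol C = 9.502 g CO₂ ÷ 44.009 g/mol = 0.21591 mol
mol H = 2 × 1.667 g H₂O ÷ 18.015 g/mol = 0.18507 mol
mass O = 3.767 − (2.5933 + 0.18655) = 0.98715 g → mol O = 0.98715 ÷ 15.999 = 0.061701 mol
Divide by the smallest (0.061701 mol): C 3.499, H 2.999, O 1.000
Multiplying each by 2 gives whole numbers: C 7.00, H 6.00, O 2.00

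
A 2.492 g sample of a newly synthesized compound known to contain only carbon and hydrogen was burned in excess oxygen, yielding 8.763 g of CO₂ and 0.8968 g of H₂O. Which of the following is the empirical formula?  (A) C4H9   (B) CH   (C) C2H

mol C = 8.763 g CO₂ ÷ 44.009 g/mol = 0.19912 mol
mol H = 2 × 0.8968 g H₂O ÷ 18.015 g/mol = 0.099561 mol
Divide by the smallest (0.099561 mol): C 2.000, H 1.000

(C) C2H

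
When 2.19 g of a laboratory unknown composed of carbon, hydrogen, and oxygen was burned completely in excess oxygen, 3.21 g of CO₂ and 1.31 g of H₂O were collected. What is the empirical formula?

mol C = 3.21 g CO₂ ÷ 44.009 g/mol = 0.07294 mol
mol H = 2 × 1.31 g H₂O ÷ 18.015 g/mol = 0.1454 mol
mass O = 2.19 − (0.8761 + 0.1466) = 1.167 g → mol O = 1.167 ÷ 15.999 = 0.07296 mol
Divide by the smallest (0.07294 mol): C 1.000, H 1.994, O 1.000

CH2O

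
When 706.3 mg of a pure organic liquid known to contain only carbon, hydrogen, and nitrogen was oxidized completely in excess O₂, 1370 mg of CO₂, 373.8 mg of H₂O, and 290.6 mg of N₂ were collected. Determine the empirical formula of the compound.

C3H4N2

mol C = 1.370 g CO₂ ÷ 44.009 g/mol = 0.031130 mol
mol H = 2 × 0.3738 g H₂O ÷ 18.015 g/mol = 0.041499 mol
mol N = 2 × 0.2906 g N₂ ÷ 28.014 g/mol = 0.020747 mol
Divide by the smallest (0.020747 mol): C 1.500, H 2.000, N 1.000
Multiplying each by 2 gives whole numbers: C 3.00, H 4.00, N 2.00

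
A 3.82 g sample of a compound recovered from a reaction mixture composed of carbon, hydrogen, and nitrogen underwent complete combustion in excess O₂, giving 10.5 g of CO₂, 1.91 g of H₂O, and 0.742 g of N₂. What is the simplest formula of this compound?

mol C = 10.5 g CO₂ ÷ 44.009 g/mol = 0.2386 mol
mol H = 2 × 1.91 g H₂O ÷ 18.015 g/mol = 0.2120 mol
mol N = 2 × 0.742 g N₂ ÷ 28.014 g/mol = 0.05297 mol
Divide by the smallest (0.05297 mol): C 4.504, H 4.003, N 1.000
Multiplying each by 2 gives whole numbers: C 9.01, H 8.01, N 2.00

C9H8N2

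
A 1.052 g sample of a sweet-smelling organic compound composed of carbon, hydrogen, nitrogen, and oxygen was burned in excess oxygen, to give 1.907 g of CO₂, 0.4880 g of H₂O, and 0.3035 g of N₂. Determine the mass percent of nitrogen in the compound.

28.85%

mol C = 1.907 g CO₂ ÷ 44.009 g/mol = 0.043332 mol
mol H = 2 × 0.4880 g H₂O ÷ 18.015 g/mol = 0.054177 mol
mol N = 2 × 0.3035 g N₂ ÷ 28.014 g/mol = 0.021668 mol
mass O = 1.052 − (0.52046 + 0.054610 + 0.30350) = 0.17343 g → mol O = 0.17343 ÷ 15.999 = 0.010840 mol
mass % N = 0.30350 g ÷ 1.052 g × 100%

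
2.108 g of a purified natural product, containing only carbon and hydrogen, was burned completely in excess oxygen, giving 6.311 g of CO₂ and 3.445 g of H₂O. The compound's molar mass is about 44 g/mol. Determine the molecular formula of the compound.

mol C = 6.311 g CO₂ ÷ 44.009 g/mol = 0.14340 mol
mol H = 2 × 3.445 g H₂O ÷ 18.015 g/mol = 0.38246 mol
Divide by the smallest (0.14340 mol): C 1.000, H 2.667
Multiplying each by 3 gives whole numbers: C 3.00, H 8.00
Empirical formula: C3H8
Empirical-formula mass = 44.10 g/mol; 44 ÷ 44.10 ≈ 1, so the molecular formula is C3H8.

C3H8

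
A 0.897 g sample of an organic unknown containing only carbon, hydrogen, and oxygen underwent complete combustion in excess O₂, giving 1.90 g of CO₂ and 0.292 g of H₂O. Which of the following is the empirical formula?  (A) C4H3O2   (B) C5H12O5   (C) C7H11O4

mol C = 1.90 g CO₂ ÷ 44.009 g/mol = 0.04317 mol
mol H = 2 × 0.292 g H₂O ÷ 18.015 g/mol = 0.03242 mol
mass O = 0.897 − (0.5186 + 0.03268) = 0.3458 g → mol O = 0.3458 ÷ 15.999 = 0.02161 mol
Divide by the smallest (0.02161 mol): C 1.998, H 1.500, O 1.000
Multiplying each by 2 gives whole numbers: C 4.00, H 3.00, O 2.00

(A) C4H3O2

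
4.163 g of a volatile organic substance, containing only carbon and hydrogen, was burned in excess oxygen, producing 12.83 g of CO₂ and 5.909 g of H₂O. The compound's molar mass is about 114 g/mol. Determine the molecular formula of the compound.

mol C = 12.83 g CO₂ ÷ 44.009 g/mol = 0.29153 mol
mol H = 2 × 5.909 g H₂O ÷ 18.015 g/mol = 0.65601 mol
Divide by the smallest (0.29153 mol): C 1.000, H 2.250
Multiplying each by 4 gives whole numbers: C 4.00, H 9.00
Empirical formula: C4H9
Empirical-formula mass = 57.12 g/mol; 114 ÷ 57.12 ≈ 2, so the molecular formula is C8H18.

C8H18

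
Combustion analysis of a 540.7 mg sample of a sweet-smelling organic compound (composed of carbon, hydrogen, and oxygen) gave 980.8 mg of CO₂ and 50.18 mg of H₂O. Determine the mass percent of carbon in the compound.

49.51%

mol C = 0.9808 g CO₂ ÷ 44.009 g/mol = 0.022286 mol
mol H = 2 × 0.05018 g H₂O ÷ 18.015 g/mol = 0.0055709 mol
mass O = 0.5407 − (0.26768 + 0.0056155) = 0.26740 g → mol O = 0.26740 ÷ 15.999 = 0.016714 mol
mass % C = 0.26768 g ÷ 0.5407 g × 100%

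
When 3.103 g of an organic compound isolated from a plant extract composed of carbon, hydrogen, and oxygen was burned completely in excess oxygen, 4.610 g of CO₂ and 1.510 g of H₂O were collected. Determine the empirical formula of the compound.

mol C = 4.610 g CO₂ ÷ 44.009 g/mol = 0.10475 mol
mol H = 2 × 1.510 g H₂O ÷ 18.015 g/mol = 0.16764 mol
mass O = 3.103 − (1.2582 + 0.16898) = 1.6759 g → mol O = 1.6759 ÷ 15.999 = 0.10475 mol
Divide by the smallest (0.10475 mol): C 1.000, H 1.600, O 1.000
Multiplying each by 5 gives whole numbers: C 5.00, H 8.00, O 5.00

C5H8O5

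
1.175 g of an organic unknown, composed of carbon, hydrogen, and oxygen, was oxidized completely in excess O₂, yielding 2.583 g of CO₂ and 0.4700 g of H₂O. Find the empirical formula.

C9H8O4

mol C = 2.583 g CO₂ ÷ 44.009 g/mol = 0.058693 mol
mol H = 2 × 0.4700 g H₂O ÷ 18.015 g/mol = 0.052179 mol
mass O = 1.175 − (0.70496 + 0.052596) = 0.41745 g → mol O = 0.41745 ÷ 15.999 = 0.026092 mol
Divide by the smallest (0.026092 mol): C 2.249, H 2.000, O 1.000
Multiplying each by 4 gives whole numbers: C 9.00, H 8.00, O 4.00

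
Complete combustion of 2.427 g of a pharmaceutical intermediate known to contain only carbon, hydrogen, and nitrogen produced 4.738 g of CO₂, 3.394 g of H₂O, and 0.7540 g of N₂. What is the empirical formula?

mol C = 4.738 g CO₂ ÷ 44.009 g/mol = 0.10766 mol
mol H = 2 × 3.394 g H₂O ÷ 18.015 g/mol = 0.37680 mol
mol N = 2 × 0.7540 g N₂ ÷ 28.014 g/mol = 0.053830 mol
Divide by the smallest (0.053830 mol): C 2.000, H 7.000, N 1.000

C2H7N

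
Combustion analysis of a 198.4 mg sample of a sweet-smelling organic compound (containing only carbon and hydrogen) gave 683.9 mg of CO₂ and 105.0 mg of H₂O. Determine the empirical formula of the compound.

mol C = 0.6839 g CO₂ ÷ 44.009 g/mol = 0.015540 mol
mol H = 2 × 0.1050 g H₂O ÷ 18.015 g/mol = 0.011657 mol
Divide by the smallest (0.011657 mol): C 1.333, H 1.000
Multiplying each by 3 gives whole numbers: C 4.00, H 3.00

C4H3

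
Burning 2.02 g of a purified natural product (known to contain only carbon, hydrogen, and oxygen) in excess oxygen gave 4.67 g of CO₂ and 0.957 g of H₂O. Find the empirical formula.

mol C = 4.67 g CO₂ ÷ 44.009 g/mol = 0.1061 mol
mol H = 2 × 0.957 g H₂O ÷ 18.015 g/mol = 0.1062 mol
mass O = 2.02 − (1.275 + 0.1071) = 0.6384 g → mol O = 0.6384 ÷ 15.999 = 0.03990 mol
Divide by the smallest (0.03990 mol): C 2.660, H 2.663, O 1.000
Multiplying each by 3 gives whole numbers: C 7.98, H 7.99, O 3.00

C8H8O3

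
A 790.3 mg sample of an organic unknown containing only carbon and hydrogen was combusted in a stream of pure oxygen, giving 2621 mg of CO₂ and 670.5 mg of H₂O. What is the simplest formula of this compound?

mol C = 2.621 g CO₂ ÷ 44.009 g/mol = 0.059556 mol
mol H = 2 × 0.6705 g H₂O ÷ 18.015 g/mol = 0.074438 mol
Divide by the smallest (0.059556 mol): C 1.000, H 1.250
Multiplying each by 4 gives whole numbers: C 4.00, H 5.00

C4H5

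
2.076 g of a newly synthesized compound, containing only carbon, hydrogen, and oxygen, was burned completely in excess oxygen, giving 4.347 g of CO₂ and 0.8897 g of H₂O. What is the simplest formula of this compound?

C2H2O

mol C = 4.347 g CO₂ ÷ 44.009 g/mol = 0.098775 mol
mol H = 2 × 0.8897 g H₂O ÷ 18.015 g/mol = 0.098773 mol
mass O = 2.076 − (1.1864 + 0.099563) = 0.79005 g → mol O = 0.79005 ÷ 15.999 = 0.049381 mol
Divide by the smallest (0.049381 mol): C 2.000, H 2.000, O 1.000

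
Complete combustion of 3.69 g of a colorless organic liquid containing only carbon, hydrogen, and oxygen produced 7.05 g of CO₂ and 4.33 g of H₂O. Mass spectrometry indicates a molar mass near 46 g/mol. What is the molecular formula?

C2H6O

mol C = 7.05 g CO₂ ÷ 44.009 g/mol = 0.1602 mol
mol H = 2 × 4.33 g H₂O ÷ 18.015 g/mol = 0.4807 mol
mass O = 3.69 − (1.924 + 0.4846) = 1.281 g → mol O = 1.281 ÷ 15.999 = 0.08009 mol
Divide by the smallest (0.08009 mol): C 2.000, H 6.002, O 1.000
Empirical formula: C2H6O
Empirical-formula mass = 46.07 g/mol; 46 ÷ 46.07 ≈ 1, so the molecular formula is C2H6O.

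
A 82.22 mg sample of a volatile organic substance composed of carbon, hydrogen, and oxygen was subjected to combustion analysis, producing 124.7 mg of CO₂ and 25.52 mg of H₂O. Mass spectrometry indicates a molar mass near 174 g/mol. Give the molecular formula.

mol C = 0.1247 g CO₂ ÷ 44.009 g/mol = 0.0028335 mol
mol H = 2 × 0.02552 g H₂O ÷ 18.015 g/mol = 0.0028332 mol
mass O = 0.08222 − (0.034033 + 0.0028559) = 0.045331 g → mol O = 0.045331 ÷ 15.999 = 0.0028334 mol
Divide by the smallest (0.0028332 mol): C 1.000, H 1.000, O 1.000
Empirical formula: CHO
Empirical-formula mass = 29.02 g/mol; 174 ÷ 29.02 ≈ 6, so the molecular formula is C6H6O6.

C6H6O6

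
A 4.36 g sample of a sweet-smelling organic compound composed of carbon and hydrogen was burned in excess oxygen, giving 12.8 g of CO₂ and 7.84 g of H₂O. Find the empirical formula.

CH3

mol C = 12.8 g CO₂ ÷ 44.009 g/mol = 0.2908 mol
mol H = 2 × 7.84 g H₂O ÷ 18.015 g/mol = 0.8704 mol
Divide by the smallest (0.2908 mol): C 1.000, H 2.993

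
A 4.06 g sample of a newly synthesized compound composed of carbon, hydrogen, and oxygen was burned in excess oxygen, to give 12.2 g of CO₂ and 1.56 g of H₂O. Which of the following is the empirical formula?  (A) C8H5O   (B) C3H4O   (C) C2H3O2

(A) C8H5O

mol C = 12.2 g CO₂ ÷ 44.009 g/mol = 0.2772 mol
mol H = 2 × 1.56 g H₂O ÷ 18.015 g/mol = 0.1732 mol
mass O = 4.06 − (3.330 + 0.1746) = 0.5558 g → mol O = 0.5558 ÷ 15.999 = 0.03474 mol
Divide by the smallest (0.03474 mol): C 7.980, H 4.985, O 1.000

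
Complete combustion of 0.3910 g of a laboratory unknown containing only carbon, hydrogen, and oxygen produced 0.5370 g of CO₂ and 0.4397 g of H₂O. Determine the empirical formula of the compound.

mol C = 0.5370 g CO₂ ÷ 44.009 g/mol = 0.012202 mol
mol H = 2 × 0.4397 g H₂O ÷ 18.015 g/mol = 0.048815 mol
mass O = 0.3910 − (0.14656 + 0.049205) = 0.19524 g → mol O = 0.19524 ÷ 15.999 = 0.012203 mol
Divide by the smallest (0.012202 mol): C 1.000, H 4.001, O 1.000

CH4O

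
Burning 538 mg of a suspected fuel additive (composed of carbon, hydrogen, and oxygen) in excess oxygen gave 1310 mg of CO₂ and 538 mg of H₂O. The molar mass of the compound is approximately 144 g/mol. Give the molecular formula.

mol C = 1.31 g CO₂ ÷ 44.009 g/mol = 0.02977 mol
mol H = 2 × 0.538 g H₂O ÷ 18.015 g/mol = 0.05973 mol
mass O = 0.538 − (0.3575 + 0.06021) = 0.1203 g → mol O = 0.1203 ÷ 15.999 = 0.007517 mol
Divide by the smallest (0.007517 mol): C 3.960, H 7.946, O 1.000
Empirical formula: C4H8O
Empirical-formula mass = 72.11 g/mol; 144 ÷ 72.11 ≈ 2, so the molecular formula is C8H16O2.

C8H16O2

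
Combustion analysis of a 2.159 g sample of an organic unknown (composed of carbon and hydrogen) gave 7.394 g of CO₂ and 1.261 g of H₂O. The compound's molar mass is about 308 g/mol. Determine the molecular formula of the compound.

mol C = 7.394 g CO₂ ÷ 44.009 g/mol = 0.16801 mol
mol H = 2 × 1.261 g H₂O ÷ 18.015 g/mol = 0.13999 mol
Divide by the smallest (0.13999 mol): C 1.200, H 1.000
Multiplying each by 5 gives whole numbers: C 6.00, H 5.00
Empirical formula: C6H5
Empirical-formula mass = 77.11 g/mol; 308 ÷ 77.11 ≈ 4, so the molecular formula is C24H20.

C24H20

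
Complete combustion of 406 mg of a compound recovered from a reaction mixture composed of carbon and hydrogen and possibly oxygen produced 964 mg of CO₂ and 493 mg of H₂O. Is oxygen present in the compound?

yes

mol C = 0.964 g CO₂ ÷ 44.009 g/mol = 0.02190 mol
mol H = 2 × 0.493 g H₂O ÷ 18.015 g/mol = 0.05473 mol
C and H account for only 0.3183 g of the 0.406 g sample; the remaining 0.08773 g must be oxygen.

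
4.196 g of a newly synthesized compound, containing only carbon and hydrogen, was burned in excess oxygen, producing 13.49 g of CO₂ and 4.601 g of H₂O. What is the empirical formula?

C3H5

mol C = 13.49 g CO₂ ÷ 44.009 g/mol = 0.30653 mol
mol H = 2 × 4.601 g H₂O ÷ 18.015 g/mol = 0.51080 mol
Divide by the smallest (0.30653 mol): C 1.000, H 1.666
Multiplying each by 3 gives whole numbers: C 3.00, H 5.00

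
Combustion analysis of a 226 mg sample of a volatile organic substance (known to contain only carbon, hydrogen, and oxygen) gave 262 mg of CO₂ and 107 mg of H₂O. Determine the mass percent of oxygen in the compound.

mol C = 0.262 g CO₂ ÷ 44.009 g/mol = 0.005953 mol
mol H = 2 × 0.107 g H₂O ÷ 18.015 g/mol = 0.01188 mol
mass O = 0.226 − (0.07151 + 0.01197) = 0.1425 g → mol O = 0.1425 ÷ 15.999 = 0.008908 mol
mass % O = 0.1425 g ÷ 0.226 g × 100%

63.1%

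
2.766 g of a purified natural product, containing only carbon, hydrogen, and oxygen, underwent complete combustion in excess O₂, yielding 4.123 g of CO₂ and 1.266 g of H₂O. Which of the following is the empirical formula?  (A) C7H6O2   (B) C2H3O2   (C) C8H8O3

mol C = 4.123 g CO₂ ÷ 44.009 g/mol = 0.093685 mol
mol H = 2 × 1.266 g H₂O ÷ 18.015 g/mol = 0.14055 mol
mass O = 2.766 − (1.1253 + 0.14167) = 1.4991 g → mol O = 1.4991 ÷ 15.999 = 0.093698 mol
Divide by the smallest (0.093685 mol): C 1.000, H 1.500, O 1.000
Multiplying each by 2 gives whole numbers: C 2.00, H 3.00, O 2.00

(B) C2H3O2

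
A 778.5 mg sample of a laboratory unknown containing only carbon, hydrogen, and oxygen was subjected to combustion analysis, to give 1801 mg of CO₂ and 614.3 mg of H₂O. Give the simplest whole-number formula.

mol C = 1.801 g CO₂ ÷ 44.009 g/mol = 0.040923 mol
mol H = 2 × 0.6143 g H₂O ÷ 18.015 g/mol = 0.068199 mol
mass O = 0.7785 − (0.49153 + 0.068744) = 0.21822 g → mol O = 0.21822 ÷ 15.999 = 0.013640 mol
Divide by the smallest (0.013640 mol): C 3.000, H 5.000, O 1.000

C3H5O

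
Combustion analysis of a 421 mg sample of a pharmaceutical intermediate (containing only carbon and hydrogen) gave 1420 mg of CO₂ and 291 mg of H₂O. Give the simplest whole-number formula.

CH

mol C = 1.42 g CO₂ ÷ 44.009 g/mol = 0.03227 mol
mol H = 2 × 0.291 g H₂O ÷ 18.015 g/mol = 0.03231 mol
Divide by the smallest (0.03227 mol): C 1.000, H 1.001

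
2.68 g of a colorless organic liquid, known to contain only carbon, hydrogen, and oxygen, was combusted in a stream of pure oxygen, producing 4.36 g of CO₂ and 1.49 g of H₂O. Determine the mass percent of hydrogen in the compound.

mol C = 4.36 g CO₂ ÷ 44.009 g/mol = 0.09907 mol
mol H = 2 × 1.49 g H₂O ÷ 18.015 g/mol = 0.1654 mol
mass O = 2.68 − (1.190 + 0.1667) = 1.323 g → mol O = 1.323 ÷ 15.999 = 0.08271 mol
mass % H = 0.1667 g ÷ 2.68 g × 100%

6.2%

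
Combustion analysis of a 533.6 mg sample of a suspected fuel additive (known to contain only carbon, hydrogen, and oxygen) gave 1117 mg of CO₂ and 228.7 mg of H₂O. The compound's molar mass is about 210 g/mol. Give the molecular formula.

C10H10O5

mol C = 1.117 g CO₂ ÷ 44.009 g/mol = 0.025381 mol
mol H = 2 × 0.2287 g H₂O ÷ 18.015 g/mol = 0.025390 mol
mass O = 0.5336 − (0.30485 + 0.025593) = 0.20315 g → mol O = 0.20315 ÷ 15.999 = 0.012698 mol
Divide by the smallest (0.012698 mol): C 1.999, H 2.000, O 1.000
Empirical formula: C2H2O
Empirical-formula mass = 42.04 g/mol; 210 ÷ 42.04 ≈ 5, so the molecular formula is C10H10O5.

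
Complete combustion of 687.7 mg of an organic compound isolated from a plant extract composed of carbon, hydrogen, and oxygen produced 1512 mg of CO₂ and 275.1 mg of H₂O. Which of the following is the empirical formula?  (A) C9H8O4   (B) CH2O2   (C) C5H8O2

mol C = 1.512 g CO₂ ÷ 44.009 g/mol = 0.034357 mol
mol H = 2 × 0.2751 g H₂O ÷ 18.015 g/mol = 0.030541 mol
mass O = 0.6877 − (0.41266 + 0.030786) = 0.24426 g → mol O = 0.24426 ÷ 15.999 = 0.015267 mol
Divide by the smallest (0.015267 mol): C 2.250, H 2.000, O 1.000
Multiplying each by 4 gives whole numbers: C 9.00, H 8.00, O 4.00

(A) C9H8O4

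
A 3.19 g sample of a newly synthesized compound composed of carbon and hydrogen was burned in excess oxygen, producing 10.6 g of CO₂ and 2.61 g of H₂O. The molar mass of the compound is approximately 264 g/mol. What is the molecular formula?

mol C = 10.6 g CO₂ ÷ 44.009 g/mol = 0.2409 mol
mol H = 2 × 2.61 g H₂O ÷ 18.015 g/mol = 0.2898 mol
Divide by the smallest (0.2409 mol): C 1.000, H 1.203
Multiplying each by 5 gives whole numbers: C 5.00, H 6.02
Empirical formula: C5H6
Empirical-formula mass = 66.10 g/mol; 264 ÷ 66.10 ≈ 4, so the molecular formula is C20H24.

C20H24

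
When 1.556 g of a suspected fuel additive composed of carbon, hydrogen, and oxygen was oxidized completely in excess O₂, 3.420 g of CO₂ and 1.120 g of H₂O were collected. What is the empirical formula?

C5H8O2

mol C = 3.420 g CO₂ ÷ 44.009 g/mol = 0.077711 mol
mol H = 2 × 1.120 g H₂O ÷ 18.015 g/mol = 0.12434 mol
mass O = 1.556 − (0.93339 + 0.12534) = 0.49727 g → mol O = 0.49727 ÷ 15.999 = 0.031082 mol
Divide by the smallest (0.031082 mol): C 2.500, H 4.000, O 1.000
Multiplying each by 2 gives whole numbers: C 5.00, H 8.00, O 2.00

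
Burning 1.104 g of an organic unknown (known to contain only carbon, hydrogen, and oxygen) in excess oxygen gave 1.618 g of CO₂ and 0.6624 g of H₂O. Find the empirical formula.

mol C = 1.618 g CO₂ ÷ 44.009 g/mol = 0.036765 mol
mol H = 2 × 0.6624 g H₂O ÷ 18.015 g/mol = 0.073539 mol
mass O = 1.104 − (0.44159 + 0.074127) = 0.58829 g → mol O = 0.58829 ÷ 15.999 = 0.036770 mol
Divide by the smallest (0.036765 mol): C 1.000, H 2.000, O 1.000

CH2O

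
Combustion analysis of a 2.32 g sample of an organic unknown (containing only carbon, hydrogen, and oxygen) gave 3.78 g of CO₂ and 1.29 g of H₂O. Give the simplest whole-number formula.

C6H10O5

mol C = 3.78 g CO₂ ÷ 44.009 g/mol = 0.08589 mol
mol H = 2 × 1.29 g H₂O ÷ 18.015 g/mol = 0.1432 mol
mass O = 2.32 − (1.032 + 0.1444) = 1.144 g → mol O = 1.144 ÷ 15.999 = 0.07150 mol
Divide by the smallest (0.07150 mol): C 1.201, H 2.003, O 1.000
Multiplying each by 5 gives whole numbers: C 6.01, H 10.01, O 5.00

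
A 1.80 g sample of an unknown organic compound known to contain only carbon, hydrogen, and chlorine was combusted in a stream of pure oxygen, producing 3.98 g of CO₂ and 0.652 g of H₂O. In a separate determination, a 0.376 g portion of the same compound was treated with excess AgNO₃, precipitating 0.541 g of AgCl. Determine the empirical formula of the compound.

C5H4Cl

mol C = 3.98 g CO₂ ÷ 44.009 g/mol = 0.09044 mol
mol H = 2 × 0.652 g H₂O ÷ 18.015 g/mol = 0.07238 mol
From the AgCl data: mol Cl per gram of compound = (0.541 ÷ 143.318) ÷ 0.376 = 0.01004 mol/g, so in the 1.80 g combustion sample mol Cl = 0.01807 mol
Divide by the smallest (0.01807 mol): C 5.004, H 4.006, Cl 1.000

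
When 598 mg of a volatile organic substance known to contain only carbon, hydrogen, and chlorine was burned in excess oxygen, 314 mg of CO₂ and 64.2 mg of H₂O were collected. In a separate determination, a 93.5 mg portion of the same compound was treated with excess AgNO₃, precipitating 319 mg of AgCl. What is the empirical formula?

CHCl2

mol C = 0.314 g CO₂ ÷ 44.009 g/mol = 0.007135 mol
mol H = 2 × 0.0642 g H₂O ÷ 18.015 g/mol = 0.007127 mol
From the AgCl data: mol Cl per gram of compound = (0.319 ÷ 143.318) ÷ 0.0935 = 0.02381 mol/g, so in the 0.598 g combustion sample mol Cl = 0.01424 mol
Divide by the smallest (0.007127 mol): C 1.001, H 1.000, Cl 1.997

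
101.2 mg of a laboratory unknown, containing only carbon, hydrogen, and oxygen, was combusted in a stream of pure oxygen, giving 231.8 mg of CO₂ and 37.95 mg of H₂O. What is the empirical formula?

C5H4O2

mol C = 0.2318 g CO₂ ÷ 44.009 g/mol = 0.0052671 mol
mol H = 2 × 0.03795 g H₂O ÷ 18.015 g/mol = 0.0042132 mol
mass O = 0.1012 − (0.063263 + 0.0042469) = 0.033690 g → mol O = 0.033690 ÷ 15.999 = 0.0021058 mol
Divide by the smallest (0.0021058 mol): C 2.501, H 2.001, O 1.000
Multiplying each by 2 gives whole numbers: C 5.00, H 4.00, O 2.00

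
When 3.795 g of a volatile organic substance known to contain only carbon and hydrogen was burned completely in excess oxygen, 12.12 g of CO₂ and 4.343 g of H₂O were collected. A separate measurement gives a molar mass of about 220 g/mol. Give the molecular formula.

C16H28

mol C = 12.12 g CO₂ ÷ 44.009 g/mol = 0.27540 mol
mol H = 2 × 4.343 g H₂O ÷ 18.015 g/mol = 0.48215 mol
Divide by the smallest (0.27540 mol): C 1.000, H 1.751
Multiplying each by 4 gives whole numbers: C 4.00, H 7.00
Empirical formula: C4H7
Empirical-formula mass = 55.10 g/mol; 220 ÷ 55.10 ≈ 4, so the molecular formula is C16H28.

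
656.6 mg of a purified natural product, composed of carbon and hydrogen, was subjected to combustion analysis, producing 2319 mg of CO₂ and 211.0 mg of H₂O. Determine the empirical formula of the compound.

C9H4

mol C = 2.319 g CO₂ ÷ 44.009 g/mol = 0.052694 mol
mol H = 2 × 0.2110 g H₂O ÷ 18.015 g/mol = 0.023425 mol
Divide by the smallest (0.023425 mol): C 2.249, H 1.000
Multiplying each by 4 gives whole numbers: C 9.00, H 4.00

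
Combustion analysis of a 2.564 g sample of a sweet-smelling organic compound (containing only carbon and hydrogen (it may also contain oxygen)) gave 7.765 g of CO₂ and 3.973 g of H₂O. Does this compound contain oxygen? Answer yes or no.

mol C = 7.765 g CO₂ ÷ 44.009 g/mol = 0.17644 mol
mol H = 2 × 3.973 g H₂O ÷ 18.015 g/mol = 0.44108 mol
C and H together account for 2.5638 g — essentially the entire 2.564 g sample — so the compound contains no oxygen.

no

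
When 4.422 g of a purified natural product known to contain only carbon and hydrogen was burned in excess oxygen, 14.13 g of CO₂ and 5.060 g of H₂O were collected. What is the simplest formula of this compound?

C4H7

mol C = 14.13 g CO₂ ÷ 44.009 g/mol = 0.32107 mol
mol H = 2 × 5.060 g H₂O ÷ 18.015 g/mol = 0.56175 mol
Divide by the smallest (0.32107 mol): C 1.000, H 1.750
Multiplying each by 4 gives whole numbers: C 4.00, H 7.00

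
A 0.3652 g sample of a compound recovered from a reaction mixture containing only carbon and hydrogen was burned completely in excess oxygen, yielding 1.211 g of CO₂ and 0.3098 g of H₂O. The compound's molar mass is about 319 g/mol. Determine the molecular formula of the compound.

mol C = 1.211 g CO₂ ÷ 44.009 g/mol = 0.027517 mol
mol H = 2 × 0.3098 g H₂O ÷ 18.015 g/mol = 0.034394 mol
Divide by the smallest (0.027517 mol): C 1.000, H 1.250
Multiplying each by 4 gives whole numbers: C 4.00, H 5.00
Empirical formula: C4H5
Empirical-formula mass = 53.08 g/mol; 319 ÷ 53.08 ≈ 6, so the molecular formula is C24H30.

C24H30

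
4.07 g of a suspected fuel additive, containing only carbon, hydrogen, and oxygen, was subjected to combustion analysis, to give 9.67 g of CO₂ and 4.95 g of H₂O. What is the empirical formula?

C4H10O

mol C = 9.67 g CO₂ ÷ 44.009 g/mol = 0.2197 mol
mol H = 2 × 4.95 g H₂O ÷ 18.015 g/mol = 0.5495 mol
mass O = 4.07 − (2.639 + 0.5539) = 0.8769 g → mol O = 0.8769 ÷ 15.999 = 0.05481 mol
Divide by the smallest (0.05481 mol): C 4.009, H 10.026, O 1.000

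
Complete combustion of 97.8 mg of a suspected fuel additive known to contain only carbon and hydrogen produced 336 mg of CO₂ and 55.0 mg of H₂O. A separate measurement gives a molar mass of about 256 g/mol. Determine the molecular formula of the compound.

C20H16

mol C = 0.336 g CO₂ ÷ 44.009 g/mol = 0.007635 mol
mol H = 2 × 0.0550 g H₂O ÷ 18.015 g/mol = 0.006106 mol
Divide by the smallest (0.006106 mol): C 1.250, H 1.000
Multiplying each by 4 gives whole numbers: C 5.00, H 4.00
Empirical formula: C5H4
Empirical-formula mass = 64.09 g/mol; 256 ÷ 64.09 ≈ 4, so the molecular formula is C20H16.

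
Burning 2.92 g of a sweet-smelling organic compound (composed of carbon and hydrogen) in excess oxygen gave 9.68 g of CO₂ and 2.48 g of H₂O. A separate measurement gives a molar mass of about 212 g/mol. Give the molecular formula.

mol C = 9.68 g CO₂ ÷ 44.009 g/mol = 0.2200 mol
mol H = 2 × 2.48 g H₂O ÷ 18.015 g/mol = 0.2753 mol
Divide by the smallest (0.2200 mol): C 1.000, H 1.252
Multiplying each by 4 gives whole numbers: C 4.00, H 5.01
Empirical formula: C4H5
Empirical-formula mass = 53.08 g/mol; 212 ÷ 53.08 ≈ 4, so the molecular formula is C16H20.

C16H20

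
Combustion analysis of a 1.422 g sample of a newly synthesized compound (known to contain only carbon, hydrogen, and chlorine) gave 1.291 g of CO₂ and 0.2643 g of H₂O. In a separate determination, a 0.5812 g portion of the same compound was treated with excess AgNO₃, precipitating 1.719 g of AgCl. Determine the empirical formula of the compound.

mol C = 1.291 g CO₂ ÷ 44.009 g/mol = 0.029335 mol
mol H = 2 × 0.2643 g H₂O ÷ 18.015 g/mol = 0.029342 mol
From the AgCl data: mol Cl per gram of compound = (1.719 ÷ 143.318) ÷ 0.5812 = 0.020637 mol/g, so in the 1.422 g combustion sample mol Cl = 0.029346 mol
Divide by the smallest (0.029335 mol): C 1.000, H 1.000, Cl 1.000

CHCl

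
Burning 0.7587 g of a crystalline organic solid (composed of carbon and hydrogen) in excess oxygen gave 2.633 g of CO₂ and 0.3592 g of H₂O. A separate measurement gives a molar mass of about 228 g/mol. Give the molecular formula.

C18H12

mol C = 2.633 g CO₂ ÷ 44.009 g/mol = 0.059829 mol
mol H = 2 × 0.3592 g H₂O ÷ 18.015 g/mol = 0.039878 mol
Divide by the smallest (0.039878 mol): C 1.500, H 1.000
Multiplying each by 2 gives whole numbers: C 3.00, H 2.00
Empirical formula: C3H2
Empirical-formula mass = 38.05 g/mol; 228 ÷ 38.05 ≈ 6, so the molecular formula is C18H12.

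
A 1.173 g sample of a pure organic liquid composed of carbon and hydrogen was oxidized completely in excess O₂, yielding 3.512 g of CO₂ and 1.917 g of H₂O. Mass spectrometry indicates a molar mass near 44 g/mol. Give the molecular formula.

mol C = 3.512 g CO₂ ÷ 44.009 g/mol = 0.079802 mol
mol H = 2 × 1.917 g H₂O ÷ 18.015 g/mol = 0.21282 mol
Divide by the smallest (0.079802 mol): C 1.000, H 2.667
Multiplying each by 3 gives whole numbers: C 3.00, H 8.00
Empirical formula: C3H8
Empirical-formula mass = 44.10 g/mol; 44 ÷ 44.10 ≈ 1, so the molecular formula is C3H8.

C3H8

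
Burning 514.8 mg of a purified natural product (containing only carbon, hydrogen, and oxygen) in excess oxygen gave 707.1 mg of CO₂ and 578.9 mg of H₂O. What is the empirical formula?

mol C = 0.7071 g CO₂ ÷ 44.009 g/mol = 0.016067 mol
mol H = 2 × 0.5789 g H₂O ÷ 18.015 g/mol = 0.064269 mol
mass O = 0.5148 − (0.19298 + 0.064783) = 0.25703 g → mol O = 0.25703 ÷ 15.999 = 0.016066 mol
Divide by the smallest (0.016066 mol): C 1.000, H 4.000, O 1.000

CH4O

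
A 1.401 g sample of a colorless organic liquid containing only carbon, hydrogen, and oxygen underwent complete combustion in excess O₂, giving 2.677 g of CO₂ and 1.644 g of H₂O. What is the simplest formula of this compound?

mol C = 2.677 g CO₂ ÷ 44.009 g/mol = 0.060828 mol
mol H = 2 × 1.644 g H₂O ÷ 18.015 g/mol = 0.18251 mol
mass O = 1.401 − (0.73061 + 0.18397) = 0.48641 g → mol O = 0.48641 ÷ 15.999 = 0.030403 mol
Divide by the smallest (0.030403 mol): C 2.001, H 6.003, O 1.000

C2H6O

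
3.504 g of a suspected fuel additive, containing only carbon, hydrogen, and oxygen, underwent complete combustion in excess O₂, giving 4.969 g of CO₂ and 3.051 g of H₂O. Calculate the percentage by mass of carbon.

38.70%

mol C = 4.969 g CO₂ ÷ 44.009 g/mol = 0.11291 mol
mol H = 2 × 3.051 g H₂O ÷ 18.015 g/mol = 0.33872 mol
mass O = 3.504 − (1.3561 + 0.34143) = 1.8064 g → mol O = 1.8064 ÷ 15.999 = 0.11291 mol
mass % C = 1.3561 g ÷ 3.504 g × 100%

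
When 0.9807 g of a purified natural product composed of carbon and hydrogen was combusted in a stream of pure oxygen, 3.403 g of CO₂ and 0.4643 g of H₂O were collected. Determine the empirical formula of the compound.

C3H2

mol C = 3.403 g CO₂ ÷ 44.009 g/mol = 0.077325 mol
mol H = 2 × 0.4643 g H₂O ÷ 18.015 g/mol = 0.051546 mol
Divide by the smallest (0.051546 mol): C 1.500, H 1.000
Multiplying each by 2 gives whole numbers: C 3.00, H 2.00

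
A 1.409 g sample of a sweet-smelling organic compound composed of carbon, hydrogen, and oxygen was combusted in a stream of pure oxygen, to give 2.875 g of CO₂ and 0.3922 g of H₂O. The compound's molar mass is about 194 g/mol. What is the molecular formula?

mol C = 2.875 g CO₂ ÷ 44.009 g/mol = 0.065328 mol
mol H = 2 × 0.3922 g H₂O ÷ 18.015 g/mol = 0.043541 mol
mass O = 1.409 − (0.78465 + 0.043890) = 0.58046 g → mol O = 0.58046 ÷ 15.999 = 0.036281 mol
Divide by the smallest (0.036281 mol): C 1.801, H 1.200, O 1.000
Multiplying each by 5 gives whole numbers: C 9.00, H 6.00, O 5.00
Empirical formula: C9H6O5
Empirical-formula mass = 194.14 g/mol; 194 ÷ 194.14 ≈ 1, so the molecular formula is C9H6O5.

C9H6O5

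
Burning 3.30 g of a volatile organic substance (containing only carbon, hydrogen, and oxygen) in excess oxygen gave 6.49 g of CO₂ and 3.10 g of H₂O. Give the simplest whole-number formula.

C6H14O3

mol C = 6.49 g CO₂ ÷ 44.009 g/mol = 0.1475 mol
mol H = 2 × 3.10 g H₂O ÷ 18.015 g/mol = 0.3442 mol
mass O = 3.30 − (1.771 + 0.3469) = 1.182 g → mol O = 1.182 ÷ 15.999 = 0.07387 mol
Divide by the smallest (0.07387 mol): C 1.996, H 4.659, O 1.000
Multiplying each by 3 gives whole numbers: C 5.99, H 13.98, O 3.00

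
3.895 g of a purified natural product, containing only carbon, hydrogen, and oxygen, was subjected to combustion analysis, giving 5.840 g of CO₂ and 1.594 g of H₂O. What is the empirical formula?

mol C = 5.840 g CO₂ ÷ 44.009 g/mol = 0.13270 mol
mol H = 2 × 1.594 g H₂O ÷ 18.015 g/mol = 0.17696 mol
mass O = 3.895 − (1.5939 + 0.17838) = 2.1228 g → mol O = 2.1228 ÷ 15.999 = 0.13268 mol
Divide by the smallest (0.13268 mol): C 1.000, H 1.334, O 1.000
Multiplying each by 3 gives whole numbers: C 3.00, H 4.00, O 3.00

C3H4O3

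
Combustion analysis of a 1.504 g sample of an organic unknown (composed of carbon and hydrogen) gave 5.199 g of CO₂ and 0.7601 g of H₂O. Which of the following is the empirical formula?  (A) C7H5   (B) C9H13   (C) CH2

(A) C7H5

mol C = 5.199 g CO₂ ÷ 44.009 g/mol = 0.11813 mol
mol H = 2 × 0.7601 g H₂O ÷ 18.015 g/mol = 0.084385 mol
Divide by the smallest (0.084385 mol): C 1.400, H 1.000
Multiplying each by 5 gives whole numbers: C 7.00, H 5.00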